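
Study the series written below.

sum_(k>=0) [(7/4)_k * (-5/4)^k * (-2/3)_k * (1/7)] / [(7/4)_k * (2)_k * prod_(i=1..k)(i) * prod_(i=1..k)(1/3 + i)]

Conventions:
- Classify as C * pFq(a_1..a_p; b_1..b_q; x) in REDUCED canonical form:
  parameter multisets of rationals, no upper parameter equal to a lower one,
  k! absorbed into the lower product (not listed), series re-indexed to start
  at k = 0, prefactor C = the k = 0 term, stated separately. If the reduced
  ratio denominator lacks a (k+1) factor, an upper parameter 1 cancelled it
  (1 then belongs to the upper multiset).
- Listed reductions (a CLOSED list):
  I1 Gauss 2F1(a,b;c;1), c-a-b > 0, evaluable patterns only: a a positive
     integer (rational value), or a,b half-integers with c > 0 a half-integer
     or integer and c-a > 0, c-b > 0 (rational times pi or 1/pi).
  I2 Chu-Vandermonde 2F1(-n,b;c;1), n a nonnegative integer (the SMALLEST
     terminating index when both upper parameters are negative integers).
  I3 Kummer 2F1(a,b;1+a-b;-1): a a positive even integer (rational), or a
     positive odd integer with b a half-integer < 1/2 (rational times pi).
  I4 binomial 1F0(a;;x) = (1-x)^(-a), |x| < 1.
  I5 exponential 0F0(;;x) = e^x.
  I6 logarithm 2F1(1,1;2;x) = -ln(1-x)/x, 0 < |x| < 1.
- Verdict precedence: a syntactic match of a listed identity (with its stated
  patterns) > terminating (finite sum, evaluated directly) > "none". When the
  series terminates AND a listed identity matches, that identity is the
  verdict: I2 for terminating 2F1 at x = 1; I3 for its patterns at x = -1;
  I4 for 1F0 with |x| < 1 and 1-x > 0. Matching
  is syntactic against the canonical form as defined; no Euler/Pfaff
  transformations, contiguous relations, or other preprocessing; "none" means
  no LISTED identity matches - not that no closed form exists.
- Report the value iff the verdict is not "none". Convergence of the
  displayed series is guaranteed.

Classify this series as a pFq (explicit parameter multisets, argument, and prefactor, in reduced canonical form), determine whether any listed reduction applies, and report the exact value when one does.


Classification (C = 1/7): 1F2 with upper {-2/3}, lower {4/3, 2}, argument x = -5/4. Verdict: none - at argument -5/4 the multisets {-2/3} ; {4/3, 2} match no listed identity.

The tell: x = (-5/4) and the product of the first k integers (C = 1/7, x = -5/4) is k!.
Step ratio: r(k) = (-5/4) * (k-2/3) / [(k+4/3) (k+2) (k+1)] - poly over poly, x = (-5/4) from leading terms; C = 1/7 at k = 0.


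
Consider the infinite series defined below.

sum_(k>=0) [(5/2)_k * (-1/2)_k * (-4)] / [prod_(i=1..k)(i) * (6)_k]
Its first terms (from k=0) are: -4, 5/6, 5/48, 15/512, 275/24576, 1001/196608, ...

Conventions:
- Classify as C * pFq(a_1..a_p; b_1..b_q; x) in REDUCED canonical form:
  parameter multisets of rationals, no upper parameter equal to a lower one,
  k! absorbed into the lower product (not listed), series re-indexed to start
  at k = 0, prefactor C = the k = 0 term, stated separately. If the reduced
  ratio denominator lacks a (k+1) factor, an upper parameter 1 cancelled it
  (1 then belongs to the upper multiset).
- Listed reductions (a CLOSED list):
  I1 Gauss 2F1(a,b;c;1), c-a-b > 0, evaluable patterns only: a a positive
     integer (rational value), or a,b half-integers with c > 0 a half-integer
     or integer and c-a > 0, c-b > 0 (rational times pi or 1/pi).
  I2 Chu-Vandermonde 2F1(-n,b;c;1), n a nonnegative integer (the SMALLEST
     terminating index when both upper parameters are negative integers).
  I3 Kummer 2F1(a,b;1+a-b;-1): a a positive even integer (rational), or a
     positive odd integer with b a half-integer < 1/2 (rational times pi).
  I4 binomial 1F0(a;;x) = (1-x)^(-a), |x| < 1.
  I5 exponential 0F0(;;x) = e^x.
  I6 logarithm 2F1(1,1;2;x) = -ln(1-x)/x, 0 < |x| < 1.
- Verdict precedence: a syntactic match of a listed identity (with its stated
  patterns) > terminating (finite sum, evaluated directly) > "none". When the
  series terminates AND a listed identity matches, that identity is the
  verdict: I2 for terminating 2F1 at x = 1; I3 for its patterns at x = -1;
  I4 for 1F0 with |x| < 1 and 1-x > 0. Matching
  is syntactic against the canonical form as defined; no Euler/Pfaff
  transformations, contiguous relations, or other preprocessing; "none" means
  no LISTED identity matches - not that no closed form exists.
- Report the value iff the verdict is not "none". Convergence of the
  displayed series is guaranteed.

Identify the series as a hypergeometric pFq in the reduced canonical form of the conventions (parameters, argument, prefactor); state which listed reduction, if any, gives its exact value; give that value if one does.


The series (x = 1) is 2F1: upper {-1/2, 5/2}, lower {6}, prefactor -4. Verdict: the half-integer Gauss pattern (I1) fires (x = 1; upper {-1/2, 5/2} half-integers, c = 6 in the evaluable pattern). Its exact value is (-32768/3465) / pi.

The tell: from the first term -4: the product of the first k integers (prefactor -4) is k!.
Consecutive-term ratio: r(k) = 1 * (k-1/2) (k+5/2) / [(k+6) (k+1)] ; factor over Q: parameters, x = 1, and C = -4.


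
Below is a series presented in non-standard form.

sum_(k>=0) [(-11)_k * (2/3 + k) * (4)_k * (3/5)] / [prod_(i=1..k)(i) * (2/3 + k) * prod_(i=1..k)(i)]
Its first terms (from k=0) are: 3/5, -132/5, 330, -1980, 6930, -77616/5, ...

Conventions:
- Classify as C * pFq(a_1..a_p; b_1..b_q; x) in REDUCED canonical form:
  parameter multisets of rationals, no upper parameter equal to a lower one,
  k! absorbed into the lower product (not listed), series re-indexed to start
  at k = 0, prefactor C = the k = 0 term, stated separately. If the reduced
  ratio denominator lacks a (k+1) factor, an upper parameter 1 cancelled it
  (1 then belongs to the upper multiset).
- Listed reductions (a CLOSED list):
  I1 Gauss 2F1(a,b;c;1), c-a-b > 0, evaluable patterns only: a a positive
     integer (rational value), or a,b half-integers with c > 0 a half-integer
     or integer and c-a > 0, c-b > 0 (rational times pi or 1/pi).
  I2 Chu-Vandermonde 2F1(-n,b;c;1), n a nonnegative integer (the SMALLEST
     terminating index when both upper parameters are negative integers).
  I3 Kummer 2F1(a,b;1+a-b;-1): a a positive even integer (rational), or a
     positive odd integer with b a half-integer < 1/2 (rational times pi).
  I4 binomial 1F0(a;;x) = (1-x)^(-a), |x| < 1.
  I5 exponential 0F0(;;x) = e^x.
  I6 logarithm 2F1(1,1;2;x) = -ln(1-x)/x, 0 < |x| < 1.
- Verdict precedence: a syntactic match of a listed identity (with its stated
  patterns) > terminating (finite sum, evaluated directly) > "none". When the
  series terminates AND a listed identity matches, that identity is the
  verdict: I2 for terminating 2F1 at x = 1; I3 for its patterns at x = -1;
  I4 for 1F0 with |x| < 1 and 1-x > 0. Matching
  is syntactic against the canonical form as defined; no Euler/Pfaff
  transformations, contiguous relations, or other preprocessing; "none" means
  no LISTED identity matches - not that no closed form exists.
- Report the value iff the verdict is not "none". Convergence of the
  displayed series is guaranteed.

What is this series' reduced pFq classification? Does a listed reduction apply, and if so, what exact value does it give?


Reduced: x = 1, 2F1, upper = {-11, 4}, lower = {1}, C = 3/5. Verdict at x = 1: Vandermonde's identity (I2) matches (terminating 2F1 at x = 1 with n = 11, b = 4, c = 1). Exact value: 0.

Key step: with t_0 = 3/5, striking the common factor k + 2/3 reduces the term (prefactor 3/5).
Consecutive-term ratio: r(k) = 1 * (k-11) (k+4) / [(k+1) (k+1)] - rational in k. x = 1; t_0 = 3/5; negate the roots.


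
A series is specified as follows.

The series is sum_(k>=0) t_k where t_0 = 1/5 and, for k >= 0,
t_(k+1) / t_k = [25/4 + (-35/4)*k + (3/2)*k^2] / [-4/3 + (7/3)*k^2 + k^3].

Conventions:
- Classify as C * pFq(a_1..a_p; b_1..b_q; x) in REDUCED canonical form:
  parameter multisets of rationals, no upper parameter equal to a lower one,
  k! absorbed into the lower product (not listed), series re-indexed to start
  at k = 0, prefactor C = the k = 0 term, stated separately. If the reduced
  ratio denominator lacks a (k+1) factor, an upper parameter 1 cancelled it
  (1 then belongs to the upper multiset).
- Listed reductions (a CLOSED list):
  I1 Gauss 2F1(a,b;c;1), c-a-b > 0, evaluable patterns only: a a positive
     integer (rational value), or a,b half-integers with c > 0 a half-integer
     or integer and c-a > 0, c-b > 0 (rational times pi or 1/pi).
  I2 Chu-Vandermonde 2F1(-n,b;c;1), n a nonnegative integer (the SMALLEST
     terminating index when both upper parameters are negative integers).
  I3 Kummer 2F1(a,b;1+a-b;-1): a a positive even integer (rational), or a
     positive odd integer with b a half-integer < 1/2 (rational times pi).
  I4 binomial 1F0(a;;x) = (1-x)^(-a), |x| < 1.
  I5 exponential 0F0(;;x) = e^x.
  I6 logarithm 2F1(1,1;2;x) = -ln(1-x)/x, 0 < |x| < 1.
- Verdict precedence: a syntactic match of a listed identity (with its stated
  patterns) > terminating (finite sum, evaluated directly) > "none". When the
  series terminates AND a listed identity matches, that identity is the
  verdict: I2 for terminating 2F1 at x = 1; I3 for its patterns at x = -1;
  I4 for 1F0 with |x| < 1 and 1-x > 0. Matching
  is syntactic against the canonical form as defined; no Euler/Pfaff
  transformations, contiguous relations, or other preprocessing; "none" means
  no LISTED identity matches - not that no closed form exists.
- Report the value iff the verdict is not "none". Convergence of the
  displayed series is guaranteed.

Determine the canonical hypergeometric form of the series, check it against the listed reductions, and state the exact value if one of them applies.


x = 3/2 here; the reduced form reads 2F2, upper {-5, -5/6}, lower {-2/3, 2}, C = 1/5. Verdict: terminating. With -5 upstairs the series is a 6-term polynomial sum; evaluated term by term. Value: -2635549/6553600.

First insight: t_0 = 1/5 here, and roots of the ratio polynomials (C = 1/5) are the negated parameters.
Term ratio: r(k) = (3/2) * (k-5) (k-5/6) / [(k-2/3) (k+2) (k+1)] - rational; roots negated = parameters, x = (3/2), C = 1/5.


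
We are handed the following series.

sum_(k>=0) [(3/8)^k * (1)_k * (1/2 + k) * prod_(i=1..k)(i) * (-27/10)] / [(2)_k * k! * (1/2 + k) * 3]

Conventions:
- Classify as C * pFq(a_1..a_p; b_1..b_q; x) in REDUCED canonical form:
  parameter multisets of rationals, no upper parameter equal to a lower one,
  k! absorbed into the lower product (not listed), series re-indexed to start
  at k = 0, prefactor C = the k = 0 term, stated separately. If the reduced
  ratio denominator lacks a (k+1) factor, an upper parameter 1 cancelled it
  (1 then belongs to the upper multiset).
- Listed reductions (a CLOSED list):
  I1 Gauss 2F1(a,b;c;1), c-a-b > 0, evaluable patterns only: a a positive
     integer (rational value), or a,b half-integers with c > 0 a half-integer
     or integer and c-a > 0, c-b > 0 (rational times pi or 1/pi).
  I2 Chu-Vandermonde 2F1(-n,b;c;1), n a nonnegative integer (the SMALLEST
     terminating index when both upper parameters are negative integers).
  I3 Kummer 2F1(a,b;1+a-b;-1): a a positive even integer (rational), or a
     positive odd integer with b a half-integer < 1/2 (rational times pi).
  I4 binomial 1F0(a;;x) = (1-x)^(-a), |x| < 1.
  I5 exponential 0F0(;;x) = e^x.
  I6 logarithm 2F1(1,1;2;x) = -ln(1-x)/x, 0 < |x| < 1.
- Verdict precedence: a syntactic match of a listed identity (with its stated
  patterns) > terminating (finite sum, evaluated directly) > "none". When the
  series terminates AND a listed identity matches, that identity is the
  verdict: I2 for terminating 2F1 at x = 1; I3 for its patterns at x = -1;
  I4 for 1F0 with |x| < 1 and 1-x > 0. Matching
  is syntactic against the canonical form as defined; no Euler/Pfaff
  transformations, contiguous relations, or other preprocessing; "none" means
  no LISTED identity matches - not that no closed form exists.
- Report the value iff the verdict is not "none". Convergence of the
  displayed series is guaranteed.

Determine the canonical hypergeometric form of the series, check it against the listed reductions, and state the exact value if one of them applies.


Prefactor -9/10, argument 3/8: 2F1 with upper {1, 1} over lower {2}. Verdict: this is the I6 logarithm reduction (the logarithm: parameters (1,1;2), x = 3/8). Sum: (12/5) * ln(5/8).

Structural cue: t_0 = -9/10 here, and the running product (C = -9/10) telescopes to a rising factorial.
Ratio: r(k) = (3/8) * (k+1) (k+1) / [(k+2) (k+1)] - rational in k. x = (3/8); t_0 = -9/10; negate the roots.


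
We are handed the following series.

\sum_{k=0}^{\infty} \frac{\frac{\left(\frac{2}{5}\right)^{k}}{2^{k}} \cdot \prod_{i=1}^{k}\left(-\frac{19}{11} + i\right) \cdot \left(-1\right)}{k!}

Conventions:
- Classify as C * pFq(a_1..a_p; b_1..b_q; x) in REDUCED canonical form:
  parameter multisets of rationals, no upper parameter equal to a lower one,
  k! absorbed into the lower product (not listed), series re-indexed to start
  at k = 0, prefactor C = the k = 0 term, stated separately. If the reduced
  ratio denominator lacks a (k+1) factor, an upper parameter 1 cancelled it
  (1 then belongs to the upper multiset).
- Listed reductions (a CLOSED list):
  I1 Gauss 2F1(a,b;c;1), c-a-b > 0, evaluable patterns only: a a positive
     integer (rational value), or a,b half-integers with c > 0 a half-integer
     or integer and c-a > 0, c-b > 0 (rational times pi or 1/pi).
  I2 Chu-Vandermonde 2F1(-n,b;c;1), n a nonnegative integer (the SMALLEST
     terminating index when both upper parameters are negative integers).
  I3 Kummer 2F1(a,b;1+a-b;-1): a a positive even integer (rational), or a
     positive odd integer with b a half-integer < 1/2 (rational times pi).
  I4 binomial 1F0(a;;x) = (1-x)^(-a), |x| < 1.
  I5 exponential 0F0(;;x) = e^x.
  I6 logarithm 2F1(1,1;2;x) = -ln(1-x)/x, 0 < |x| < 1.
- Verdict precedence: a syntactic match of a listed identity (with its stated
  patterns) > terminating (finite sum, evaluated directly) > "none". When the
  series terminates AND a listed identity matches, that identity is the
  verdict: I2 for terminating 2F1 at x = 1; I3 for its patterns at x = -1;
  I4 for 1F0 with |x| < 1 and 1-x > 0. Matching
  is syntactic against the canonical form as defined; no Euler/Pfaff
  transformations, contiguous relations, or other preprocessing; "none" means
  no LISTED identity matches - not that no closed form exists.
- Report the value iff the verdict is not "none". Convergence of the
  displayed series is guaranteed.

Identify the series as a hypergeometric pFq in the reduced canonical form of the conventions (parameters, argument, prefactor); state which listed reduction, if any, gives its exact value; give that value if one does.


Canonical form: C = -1 times 1F0 with upper {-\frac{8}{11}}, lower {-}, x = \frac{1}{5}. Verdict: the binomial series (I4) applies (the 1F0 binomial series: exponent 8/11, x = \frac{1}{5}). Value: \left(-1\right) \cdot \left(\frac{4}{5}\right)^{\frac{8}{11}}.

First insight: t_0 = -1 here, and the two k-th powers (C = -1, x = 1/5) combine into one argument.
Step ratio: r(k) = \frac{1}{5} * (k-\frac{8}{11}) / [(k+1)] ; factor over Q: parameters, x = \frac{1}{5}, and C = -1.


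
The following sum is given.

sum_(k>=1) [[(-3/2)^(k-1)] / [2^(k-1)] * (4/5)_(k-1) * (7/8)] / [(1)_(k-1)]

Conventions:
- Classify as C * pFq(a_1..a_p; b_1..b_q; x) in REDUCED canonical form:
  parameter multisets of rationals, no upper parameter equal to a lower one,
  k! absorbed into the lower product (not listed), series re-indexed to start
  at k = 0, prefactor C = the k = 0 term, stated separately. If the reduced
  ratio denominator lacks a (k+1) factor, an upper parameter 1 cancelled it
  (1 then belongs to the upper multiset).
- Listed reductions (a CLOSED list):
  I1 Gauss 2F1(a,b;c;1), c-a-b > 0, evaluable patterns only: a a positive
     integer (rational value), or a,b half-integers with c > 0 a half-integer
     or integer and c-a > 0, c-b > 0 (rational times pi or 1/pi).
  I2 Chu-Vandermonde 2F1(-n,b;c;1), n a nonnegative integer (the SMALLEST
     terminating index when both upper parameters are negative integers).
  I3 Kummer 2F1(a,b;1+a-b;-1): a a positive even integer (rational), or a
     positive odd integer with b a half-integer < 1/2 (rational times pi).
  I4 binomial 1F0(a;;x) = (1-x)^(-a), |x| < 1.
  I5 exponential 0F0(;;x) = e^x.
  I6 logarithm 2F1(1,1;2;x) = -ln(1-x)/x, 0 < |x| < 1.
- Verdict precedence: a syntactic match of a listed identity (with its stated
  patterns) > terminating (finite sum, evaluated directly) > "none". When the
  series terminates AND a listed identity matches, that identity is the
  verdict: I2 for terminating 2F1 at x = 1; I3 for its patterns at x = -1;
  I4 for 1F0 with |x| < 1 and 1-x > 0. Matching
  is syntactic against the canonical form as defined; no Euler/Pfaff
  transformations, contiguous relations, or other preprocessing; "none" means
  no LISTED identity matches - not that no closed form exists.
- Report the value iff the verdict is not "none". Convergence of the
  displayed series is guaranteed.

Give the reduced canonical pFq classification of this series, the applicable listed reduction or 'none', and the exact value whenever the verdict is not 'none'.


First insight: t_0 being 7/8, the two k-th powers (C = 7/8, x = -3/4) combine into one argument.
Step ratio: r(k) = (-3/4) * (k+4/5) / [(k+1)] - rational in k. x = (-3/4); t_0 = 7/8; negate the roots.

With C = 7/8: the canonical form is 1F0(4/5; -; -3/4). Verdict: this is the binomial series (I4) (the 1F0 binomial series: exponent -4/5, x = -3/4). Value: (7/8) * (7/4)^(-4/5).


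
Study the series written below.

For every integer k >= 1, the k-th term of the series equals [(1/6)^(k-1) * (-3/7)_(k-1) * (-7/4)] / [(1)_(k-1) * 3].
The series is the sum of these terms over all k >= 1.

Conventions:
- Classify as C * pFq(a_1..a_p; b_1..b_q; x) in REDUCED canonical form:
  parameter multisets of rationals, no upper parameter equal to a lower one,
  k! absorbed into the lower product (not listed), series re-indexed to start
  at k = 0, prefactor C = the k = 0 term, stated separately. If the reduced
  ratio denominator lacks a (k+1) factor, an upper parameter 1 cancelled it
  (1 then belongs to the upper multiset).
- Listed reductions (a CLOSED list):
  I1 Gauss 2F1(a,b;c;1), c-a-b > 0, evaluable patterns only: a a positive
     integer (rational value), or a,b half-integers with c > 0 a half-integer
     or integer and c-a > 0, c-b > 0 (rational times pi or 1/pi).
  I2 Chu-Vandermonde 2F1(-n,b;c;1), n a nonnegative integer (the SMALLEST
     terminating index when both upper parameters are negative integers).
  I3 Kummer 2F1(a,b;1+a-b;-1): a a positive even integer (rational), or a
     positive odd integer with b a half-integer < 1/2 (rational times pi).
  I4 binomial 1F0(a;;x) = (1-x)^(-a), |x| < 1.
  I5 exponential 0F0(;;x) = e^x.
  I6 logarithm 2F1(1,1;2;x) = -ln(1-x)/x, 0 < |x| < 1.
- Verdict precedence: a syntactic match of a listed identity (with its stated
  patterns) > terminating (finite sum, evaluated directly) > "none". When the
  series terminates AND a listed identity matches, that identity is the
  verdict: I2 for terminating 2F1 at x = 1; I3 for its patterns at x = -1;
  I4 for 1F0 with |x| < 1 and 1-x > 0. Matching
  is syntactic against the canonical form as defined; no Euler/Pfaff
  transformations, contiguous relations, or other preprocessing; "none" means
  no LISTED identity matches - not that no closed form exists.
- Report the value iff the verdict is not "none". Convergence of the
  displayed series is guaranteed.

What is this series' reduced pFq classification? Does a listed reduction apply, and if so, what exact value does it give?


Reduced: x = 1/6, 1F0, upper = {-3/7}, lower = {-}, C = -7/12. Verdict: this is the I4 binomial reduction (the 1F0 binomial series: exponent 3/7, x = 1/6). Exact value: (-7/12) * (5/6)^(3/7).

The tell: t_0 = -7/12 here, and (1)_k (C = -7/12, x = 1/6) is k! itself.
Term ratio: r(k) = (1/6) * (k-3/7) / [(k+1)] - rational; roots negated = parameters, x = (1/6), C = -7/12.


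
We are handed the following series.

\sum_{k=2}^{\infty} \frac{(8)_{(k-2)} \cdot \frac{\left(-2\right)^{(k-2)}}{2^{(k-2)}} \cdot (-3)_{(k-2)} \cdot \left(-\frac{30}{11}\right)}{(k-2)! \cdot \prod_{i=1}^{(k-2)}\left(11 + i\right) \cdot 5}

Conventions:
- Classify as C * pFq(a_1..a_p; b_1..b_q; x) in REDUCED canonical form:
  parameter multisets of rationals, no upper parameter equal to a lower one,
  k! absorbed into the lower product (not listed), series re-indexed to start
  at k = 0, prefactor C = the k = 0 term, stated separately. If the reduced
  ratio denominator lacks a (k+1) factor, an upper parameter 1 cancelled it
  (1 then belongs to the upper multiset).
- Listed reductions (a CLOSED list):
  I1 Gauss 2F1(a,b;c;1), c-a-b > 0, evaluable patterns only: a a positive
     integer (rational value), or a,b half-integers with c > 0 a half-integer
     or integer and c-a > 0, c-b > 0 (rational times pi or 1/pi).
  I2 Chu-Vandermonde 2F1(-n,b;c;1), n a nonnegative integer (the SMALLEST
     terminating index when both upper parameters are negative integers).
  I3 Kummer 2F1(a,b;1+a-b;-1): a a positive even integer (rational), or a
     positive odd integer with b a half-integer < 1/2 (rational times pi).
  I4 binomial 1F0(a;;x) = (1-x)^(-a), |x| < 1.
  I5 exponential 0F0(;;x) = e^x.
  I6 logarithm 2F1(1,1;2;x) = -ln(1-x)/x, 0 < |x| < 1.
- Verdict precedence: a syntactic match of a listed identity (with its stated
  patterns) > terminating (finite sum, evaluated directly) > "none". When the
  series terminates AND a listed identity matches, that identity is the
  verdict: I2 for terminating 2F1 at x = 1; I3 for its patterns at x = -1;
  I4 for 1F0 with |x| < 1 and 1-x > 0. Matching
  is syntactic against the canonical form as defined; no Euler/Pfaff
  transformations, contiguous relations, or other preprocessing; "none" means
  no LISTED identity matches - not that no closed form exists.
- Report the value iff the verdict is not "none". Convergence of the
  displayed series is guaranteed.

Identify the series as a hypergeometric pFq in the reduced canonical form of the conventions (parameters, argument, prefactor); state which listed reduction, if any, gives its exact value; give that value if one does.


Key observation: x = -1 and the two k-th powers (C = -6/11) combine into one argument.
Term ratio: r(k) = -1 * (k-3) (k+8) / [(k+12) (k+1)] - poly over poly, x = -1 from leading terms; C = -\frac{6}{11} at k = 0.

The series (x = -1) is 2F1: upper {-3, 8}, lower {12}, prefactor -\frac{6}{11}. Verdict: this is Kummer's theorem (I3) (x = -1; c = 12 equals 1+a-b for upper {-3, 8}: listed pattern). Hence: -\frac{18}{7}.


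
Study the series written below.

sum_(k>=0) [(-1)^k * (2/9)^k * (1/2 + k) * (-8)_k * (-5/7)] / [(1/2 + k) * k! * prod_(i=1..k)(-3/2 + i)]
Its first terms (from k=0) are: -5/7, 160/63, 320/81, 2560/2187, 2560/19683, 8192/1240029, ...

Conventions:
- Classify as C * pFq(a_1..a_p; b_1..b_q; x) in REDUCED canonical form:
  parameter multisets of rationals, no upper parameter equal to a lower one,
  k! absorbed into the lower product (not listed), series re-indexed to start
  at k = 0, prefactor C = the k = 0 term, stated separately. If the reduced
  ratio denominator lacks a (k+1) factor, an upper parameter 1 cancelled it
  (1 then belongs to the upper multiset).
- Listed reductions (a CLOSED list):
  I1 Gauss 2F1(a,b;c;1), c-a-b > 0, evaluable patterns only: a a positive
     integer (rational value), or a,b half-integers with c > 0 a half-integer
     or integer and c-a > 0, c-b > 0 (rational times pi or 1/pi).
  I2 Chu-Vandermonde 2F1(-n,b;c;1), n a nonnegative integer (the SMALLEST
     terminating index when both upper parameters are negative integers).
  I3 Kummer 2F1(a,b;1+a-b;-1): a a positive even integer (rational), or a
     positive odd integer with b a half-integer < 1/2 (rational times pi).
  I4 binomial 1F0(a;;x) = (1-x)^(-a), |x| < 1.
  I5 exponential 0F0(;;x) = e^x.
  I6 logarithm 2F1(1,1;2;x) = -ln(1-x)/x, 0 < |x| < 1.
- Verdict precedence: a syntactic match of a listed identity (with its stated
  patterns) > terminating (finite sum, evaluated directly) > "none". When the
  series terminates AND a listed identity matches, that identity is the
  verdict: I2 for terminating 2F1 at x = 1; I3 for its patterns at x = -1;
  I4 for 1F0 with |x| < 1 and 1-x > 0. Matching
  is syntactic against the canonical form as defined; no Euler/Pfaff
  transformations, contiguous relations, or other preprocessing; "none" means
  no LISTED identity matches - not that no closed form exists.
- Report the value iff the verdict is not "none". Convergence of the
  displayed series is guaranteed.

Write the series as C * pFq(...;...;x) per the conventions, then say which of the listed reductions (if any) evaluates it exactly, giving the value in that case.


Key observation: with t_0 = -5/7, the lower running product (prefactor -5/7) is a rising factorial.
Ratio: r(k) = (-2/9) * (k-8) / [(k-1/2) (k+1)] - rational in k. x = (-2/9); t_0 = -5/7; negate the roots.

Canonical form: C = -5/7 times 1F1 with upper {-8}, lower {-1/2}, x = -2/9. Verdict: terminating - upper -8 stops the sum at k = 8; the 9 terms are added exactly. Exact value: 57686970768001/8143966099269.


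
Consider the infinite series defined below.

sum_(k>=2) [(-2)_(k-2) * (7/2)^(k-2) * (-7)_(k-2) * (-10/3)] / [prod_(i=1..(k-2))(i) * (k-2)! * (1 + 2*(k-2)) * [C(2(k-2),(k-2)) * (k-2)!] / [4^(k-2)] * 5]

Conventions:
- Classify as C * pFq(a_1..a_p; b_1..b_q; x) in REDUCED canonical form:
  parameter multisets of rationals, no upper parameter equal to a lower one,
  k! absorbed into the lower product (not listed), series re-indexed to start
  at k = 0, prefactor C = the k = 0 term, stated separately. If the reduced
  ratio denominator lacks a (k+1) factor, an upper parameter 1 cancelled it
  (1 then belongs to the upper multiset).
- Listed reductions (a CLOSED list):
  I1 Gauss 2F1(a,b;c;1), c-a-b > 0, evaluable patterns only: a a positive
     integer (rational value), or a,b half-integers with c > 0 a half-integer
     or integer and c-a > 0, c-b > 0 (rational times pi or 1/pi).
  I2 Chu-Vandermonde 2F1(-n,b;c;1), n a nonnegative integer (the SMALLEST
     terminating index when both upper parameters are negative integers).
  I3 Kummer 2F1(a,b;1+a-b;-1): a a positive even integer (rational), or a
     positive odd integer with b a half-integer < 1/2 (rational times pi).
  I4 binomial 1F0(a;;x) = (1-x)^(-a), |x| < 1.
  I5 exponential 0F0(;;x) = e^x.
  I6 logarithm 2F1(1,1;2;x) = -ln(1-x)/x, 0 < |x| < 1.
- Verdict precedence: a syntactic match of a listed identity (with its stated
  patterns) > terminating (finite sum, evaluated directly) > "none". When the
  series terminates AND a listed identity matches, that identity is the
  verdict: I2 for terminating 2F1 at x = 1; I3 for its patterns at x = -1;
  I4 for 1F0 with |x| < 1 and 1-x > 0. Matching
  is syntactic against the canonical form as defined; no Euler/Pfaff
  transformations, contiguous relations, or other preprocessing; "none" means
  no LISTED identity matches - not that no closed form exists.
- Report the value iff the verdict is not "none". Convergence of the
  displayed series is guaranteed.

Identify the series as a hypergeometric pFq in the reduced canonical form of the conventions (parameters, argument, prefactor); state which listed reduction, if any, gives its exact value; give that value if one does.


Structural cue: t_0 = -2/3 here, and the constant factors (C = -2/3) combine into one prefactor.
Consecutive-term ratio: r(k) = (7/2) * (k-7) (k-2) / [(k+1) (k+3/2) (k+1)] - rational in k. x = (7/2); t_0 = -2/3; negate the roots.

At argument 7/2: a 2F2 with upper {-7, -2}, lower {1, 3/2}, scaled by C = -2/3. Verdict: terminating - the sum ends at index 2 because -2 is a negative integer; exact evaluation follows. Value: -3068/45.


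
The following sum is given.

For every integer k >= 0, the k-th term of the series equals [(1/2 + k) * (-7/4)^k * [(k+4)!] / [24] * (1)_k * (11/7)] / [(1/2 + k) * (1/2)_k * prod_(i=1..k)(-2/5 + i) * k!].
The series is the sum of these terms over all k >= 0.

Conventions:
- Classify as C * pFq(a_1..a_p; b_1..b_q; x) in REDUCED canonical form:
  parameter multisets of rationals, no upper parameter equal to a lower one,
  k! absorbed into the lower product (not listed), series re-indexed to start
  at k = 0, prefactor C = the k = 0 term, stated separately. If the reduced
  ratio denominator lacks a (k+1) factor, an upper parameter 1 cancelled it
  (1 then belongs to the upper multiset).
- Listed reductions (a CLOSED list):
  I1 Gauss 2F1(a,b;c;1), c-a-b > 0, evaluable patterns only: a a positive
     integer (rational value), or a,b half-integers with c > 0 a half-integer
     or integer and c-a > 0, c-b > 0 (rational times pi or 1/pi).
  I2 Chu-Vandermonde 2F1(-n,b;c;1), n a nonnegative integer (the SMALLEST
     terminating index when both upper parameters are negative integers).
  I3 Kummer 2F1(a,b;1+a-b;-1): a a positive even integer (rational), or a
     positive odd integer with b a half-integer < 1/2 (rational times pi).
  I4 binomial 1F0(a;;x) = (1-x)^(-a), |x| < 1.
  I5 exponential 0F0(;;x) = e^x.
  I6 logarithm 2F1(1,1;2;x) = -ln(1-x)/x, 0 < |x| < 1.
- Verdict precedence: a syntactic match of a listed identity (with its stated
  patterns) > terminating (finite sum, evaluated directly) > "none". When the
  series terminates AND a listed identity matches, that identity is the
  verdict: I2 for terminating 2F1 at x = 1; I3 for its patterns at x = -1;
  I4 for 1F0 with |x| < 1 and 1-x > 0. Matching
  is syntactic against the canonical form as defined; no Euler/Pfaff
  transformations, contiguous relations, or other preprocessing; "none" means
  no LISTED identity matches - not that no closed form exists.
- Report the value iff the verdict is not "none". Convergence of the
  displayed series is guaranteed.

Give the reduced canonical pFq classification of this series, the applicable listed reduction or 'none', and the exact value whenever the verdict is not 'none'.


The series (x = -7/4) is 2F2: upper {1, 5}, lower {1/2, 3/5}, prefactor 11/7. Verdict: none (x = -7/4): each listed identity misses the multisets {1, 5} ; {1/2, 3/5}.

Key observation: t_0 = 11/7 here, and the factorial ratio (C = 11/7) (k+a-1)!/(a-1)! is a rising factorial (a)_k.
Adjacent-term ratio: r(k) = (-7/4) * (k+1) (k+5) / [(k+1/2) (k+3/5) (k+1)] - rational in k. x = (-7/4); t_0 = 11/7; negate the roots.


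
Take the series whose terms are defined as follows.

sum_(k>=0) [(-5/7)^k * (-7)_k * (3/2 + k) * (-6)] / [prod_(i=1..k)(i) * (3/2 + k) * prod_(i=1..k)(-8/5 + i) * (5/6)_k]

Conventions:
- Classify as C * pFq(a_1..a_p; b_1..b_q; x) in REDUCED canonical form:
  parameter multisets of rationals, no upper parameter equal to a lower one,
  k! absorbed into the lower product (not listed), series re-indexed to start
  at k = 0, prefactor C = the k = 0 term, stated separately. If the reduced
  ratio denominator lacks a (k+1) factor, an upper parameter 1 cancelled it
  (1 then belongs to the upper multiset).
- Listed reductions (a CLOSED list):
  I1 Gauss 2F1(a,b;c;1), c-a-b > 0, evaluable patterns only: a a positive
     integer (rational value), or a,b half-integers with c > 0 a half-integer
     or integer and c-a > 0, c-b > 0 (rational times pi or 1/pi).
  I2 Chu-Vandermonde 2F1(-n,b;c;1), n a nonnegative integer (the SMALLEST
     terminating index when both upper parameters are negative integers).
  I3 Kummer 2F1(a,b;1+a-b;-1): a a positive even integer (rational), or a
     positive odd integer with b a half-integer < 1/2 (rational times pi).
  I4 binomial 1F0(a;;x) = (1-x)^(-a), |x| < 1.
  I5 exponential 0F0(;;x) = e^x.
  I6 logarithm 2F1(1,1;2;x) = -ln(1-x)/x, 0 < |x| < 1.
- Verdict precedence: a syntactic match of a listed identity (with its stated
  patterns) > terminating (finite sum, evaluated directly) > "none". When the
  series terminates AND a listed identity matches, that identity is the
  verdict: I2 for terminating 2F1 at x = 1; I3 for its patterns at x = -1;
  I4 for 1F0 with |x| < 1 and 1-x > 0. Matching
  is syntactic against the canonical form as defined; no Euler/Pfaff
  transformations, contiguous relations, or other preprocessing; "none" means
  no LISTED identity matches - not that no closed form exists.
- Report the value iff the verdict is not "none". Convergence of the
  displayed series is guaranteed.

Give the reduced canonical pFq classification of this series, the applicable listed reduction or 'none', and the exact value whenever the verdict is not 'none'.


Reduced: x = -5/7, 1F2, upper = {-7}, lower = {-3/5, 5/6}, C = -6. Verdict: terminating (-7 upstairs). 8 nonzero terms in all; added directly. Sum: 11041998319456335054/38590043119205501.

Key observation: with t_0 = -6, k + 3/2 divides numerator and denominator alike; prefactor -6 after cancelling.
Ratio: r(k) = (-5/7) * (k-7) / [(k-3/5) (k+5/6) (k+1)] - rational; roots negated = parameters, x = (-5/7), C = -6.


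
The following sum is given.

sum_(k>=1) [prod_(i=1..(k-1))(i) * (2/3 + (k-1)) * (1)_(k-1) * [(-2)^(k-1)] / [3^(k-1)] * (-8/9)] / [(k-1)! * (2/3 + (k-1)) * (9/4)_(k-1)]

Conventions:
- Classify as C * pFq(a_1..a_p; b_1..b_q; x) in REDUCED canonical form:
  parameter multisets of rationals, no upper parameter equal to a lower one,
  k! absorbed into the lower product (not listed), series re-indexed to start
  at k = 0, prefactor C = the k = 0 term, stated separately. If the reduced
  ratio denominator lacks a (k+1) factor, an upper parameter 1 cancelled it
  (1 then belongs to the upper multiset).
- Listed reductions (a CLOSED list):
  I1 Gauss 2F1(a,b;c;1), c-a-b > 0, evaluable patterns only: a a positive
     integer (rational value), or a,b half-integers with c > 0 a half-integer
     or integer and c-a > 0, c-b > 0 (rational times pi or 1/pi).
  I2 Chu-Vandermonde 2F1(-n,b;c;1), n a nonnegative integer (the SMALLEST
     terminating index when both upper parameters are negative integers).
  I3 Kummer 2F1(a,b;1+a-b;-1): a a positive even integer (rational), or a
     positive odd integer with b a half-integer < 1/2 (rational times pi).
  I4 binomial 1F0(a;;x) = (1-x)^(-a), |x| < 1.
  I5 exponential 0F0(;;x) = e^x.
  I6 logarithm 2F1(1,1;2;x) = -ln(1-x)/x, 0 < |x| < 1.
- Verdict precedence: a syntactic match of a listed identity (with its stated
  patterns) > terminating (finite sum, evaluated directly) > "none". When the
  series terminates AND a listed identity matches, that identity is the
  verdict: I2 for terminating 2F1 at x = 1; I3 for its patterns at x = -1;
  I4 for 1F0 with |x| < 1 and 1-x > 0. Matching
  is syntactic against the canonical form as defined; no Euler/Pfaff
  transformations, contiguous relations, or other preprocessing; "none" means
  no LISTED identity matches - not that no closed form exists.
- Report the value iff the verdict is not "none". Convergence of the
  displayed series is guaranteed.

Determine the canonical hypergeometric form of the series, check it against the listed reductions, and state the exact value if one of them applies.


With C = -8/9: the canonical form is 2F1(1, 1; 9/4; -2/3). Verdict: none. A 2F1 with upper {1, 1} fits none of I1-I6 at x = -2/3; the sum runs forever.

Key observation: from the first term -8/9: the running product (C = -8/9) telescopes to a rising factorial.
Term ratio: r(k) = (-2/3) * (k+1) (k+1) / [(k+9/4) (k+1)] ; factor over Q: parameters, x = (-2/3), and C = -8/9.


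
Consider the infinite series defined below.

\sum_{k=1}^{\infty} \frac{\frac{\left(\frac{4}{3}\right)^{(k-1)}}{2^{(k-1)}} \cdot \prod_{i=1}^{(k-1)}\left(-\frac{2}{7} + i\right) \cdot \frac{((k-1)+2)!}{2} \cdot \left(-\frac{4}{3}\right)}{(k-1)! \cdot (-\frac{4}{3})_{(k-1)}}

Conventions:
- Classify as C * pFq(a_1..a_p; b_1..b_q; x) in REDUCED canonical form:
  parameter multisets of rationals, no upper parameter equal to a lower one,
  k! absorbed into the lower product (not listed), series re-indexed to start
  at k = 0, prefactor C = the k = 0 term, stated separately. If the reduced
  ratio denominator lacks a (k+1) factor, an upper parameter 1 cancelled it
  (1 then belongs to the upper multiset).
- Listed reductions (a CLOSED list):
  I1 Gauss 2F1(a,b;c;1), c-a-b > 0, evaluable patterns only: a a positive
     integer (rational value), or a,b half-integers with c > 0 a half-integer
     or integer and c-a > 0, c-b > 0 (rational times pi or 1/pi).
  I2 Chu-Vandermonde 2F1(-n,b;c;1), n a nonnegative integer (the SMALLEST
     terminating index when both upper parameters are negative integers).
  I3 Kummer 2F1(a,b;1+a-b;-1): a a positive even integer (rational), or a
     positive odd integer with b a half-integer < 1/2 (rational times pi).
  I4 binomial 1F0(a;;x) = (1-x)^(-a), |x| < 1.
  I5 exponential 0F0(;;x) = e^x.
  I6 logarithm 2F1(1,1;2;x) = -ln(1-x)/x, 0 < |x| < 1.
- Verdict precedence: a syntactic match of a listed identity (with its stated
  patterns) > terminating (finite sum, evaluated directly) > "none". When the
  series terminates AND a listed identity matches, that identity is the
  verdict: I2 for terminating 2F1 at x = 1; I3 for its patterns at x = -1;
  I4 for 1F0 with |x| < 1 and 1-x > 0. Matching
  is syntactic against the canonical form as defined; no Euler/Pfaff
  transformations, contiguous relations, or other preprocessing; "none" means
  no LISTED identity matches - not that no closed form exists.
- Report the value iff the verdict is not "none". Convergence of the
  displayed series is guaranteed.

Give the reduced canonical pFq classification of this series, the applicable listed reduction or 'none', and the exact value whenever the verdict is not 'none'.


Key observation: with t_0 = -\frac{4}{3}, the factorial ratio (C = -4/3, x = 2/3) (k+a-1)!/(a-1)! is a rising factorial (a)_k.
Adjacent-term ratio: r(k) = \frac{2}{3} * (k+\frac{5}{7}) (k+3) / [(k-\frac{4}{3}) (k+1)] - rational in k. x = \frac{2}{3}; t_0 = -\frac{4}{3}; negate the roots.

With C = -\frac{4}{3}: the canonical form is 2F1(\frac{5}{7}, 3; -\frac{4}{3}; \frac{2}{3}). Verdict: none (x = \frac{2}{3}): each listed identity misses the multisets {\frac{5}{7}, 3} ; {-\frac{4}{3}}.


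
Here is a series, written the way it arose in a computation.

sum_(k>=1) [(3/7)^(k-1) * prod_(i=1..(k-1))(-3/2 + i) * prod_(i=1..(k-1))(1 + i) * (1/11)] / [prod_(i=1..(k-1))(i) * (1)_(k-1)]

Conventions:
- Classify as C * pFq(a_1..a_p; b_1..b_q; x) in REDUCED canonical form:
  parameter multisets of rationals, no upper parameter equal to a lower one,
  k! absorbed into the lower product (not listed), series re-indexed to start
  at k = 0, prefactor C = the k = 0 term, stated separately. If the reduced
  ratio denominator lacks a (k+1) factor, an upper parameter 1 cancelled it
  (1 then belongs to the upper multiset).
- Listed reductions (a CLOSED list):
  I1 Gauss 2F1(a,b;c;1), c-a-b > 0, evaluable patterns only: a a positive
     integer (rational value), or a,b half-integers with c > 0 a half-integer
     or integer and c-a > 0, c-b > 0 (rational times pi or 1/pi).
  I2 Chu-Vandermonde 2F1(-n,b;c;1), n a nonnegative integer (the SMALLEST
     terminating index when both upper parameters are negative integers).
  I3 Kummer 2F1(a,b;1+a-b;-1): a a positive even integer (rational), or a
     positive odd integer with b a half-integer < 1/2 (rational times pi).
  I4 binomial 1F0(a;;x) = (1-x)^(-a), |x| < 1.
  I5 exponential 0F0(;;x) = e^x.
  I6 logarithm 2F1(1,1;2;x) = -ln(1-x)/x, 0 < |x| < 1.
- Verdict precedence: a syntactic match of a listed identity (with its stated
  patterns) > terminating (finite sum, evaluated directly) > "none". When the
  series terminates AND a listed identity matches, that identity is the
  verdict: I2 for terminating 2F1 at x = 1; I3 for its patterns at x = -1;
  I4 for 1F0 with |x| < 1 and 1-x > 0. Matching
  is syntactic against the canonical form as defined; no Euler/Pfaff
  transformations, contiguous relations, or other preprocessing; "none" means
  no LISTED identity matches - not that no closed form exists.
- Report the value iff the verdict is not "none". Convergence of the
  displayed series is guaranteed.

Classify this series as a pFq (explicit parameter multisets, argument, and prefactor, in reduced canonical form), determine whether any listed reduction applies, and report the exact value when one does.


Prefactor 1/11, argument 3/7: 2F1 with upper {-1/2, 2} over lower {1}. Verdict: none. No listed pattern accepts 2F1(-1/2, 2; 1; 3/7).

Key observation: t_0 = 1/11 here, and the running product (prefactor 1/11) telescopes to a rising factorial.
Consecutive-term ratio: r(k) = (3/7) * (k-1/2) (k+2) / [(k+1) (k+1)] - rational in k, leading ratio (3/7); with t_0 = 1/11, classification follows.
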